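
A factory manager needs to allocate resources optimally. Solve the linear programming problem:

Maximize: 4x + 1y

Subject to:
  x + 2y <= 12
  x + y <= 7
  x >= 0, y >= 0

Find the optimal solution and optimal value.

Feasible vertices: (0, 0), (0, 6), (2, 5), (7, 0)
Objective 4x + 1y at each:
  (0, 0): 0
  (0, 6): 6
  (2, 5): 13
  (7, 0): 28
Maximum is 28 at (7, 0).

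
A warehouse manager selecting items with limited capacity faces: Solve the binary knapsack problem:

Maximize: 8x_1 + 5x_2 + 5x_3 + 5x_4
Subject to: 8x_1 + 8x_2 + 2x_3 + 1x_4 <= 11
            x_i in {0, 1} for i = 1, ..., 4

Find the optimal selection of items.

Items: item 1 (v=8, w=8), item 2 (v=5, w=8), item 3 (v=5, w=2), item 4 (v=5, w=1)
Capacity: 11
Checking all 16 subsets (w = total weight, v = total value):
  {}: w = 0, v = 0
  {1}: w = 8, v = 8
  {2}: w = 8, v = 5
  {3}: w = 2, v = 5
  {4}: w = 1, v = 5
  {1, 2}: w = 16 > 11, infeasible
  {1, 3}: w = 10, v = 13
  {1, 4}: w = 9, v = 13
  {2, 3}: w = 10, v = 10
  {2, 4}: w = 9, v = 10
  {3, 4}: w = 3, v = 10
  {1, 2, 3}: w = 18 > 11, infeasible
  {1, 2, 4}: w = 17 > 11, infeasible
  {1, 3, 4}: w = 11, v = 18
  {2, 3, 4}: w = 11, v = 15
  {1, 2, 3, 4}: w = 19 > 11, infeasible
Best feasible subset: items [1, 3, 4]
Total weight: 11 <= 11, total value: 18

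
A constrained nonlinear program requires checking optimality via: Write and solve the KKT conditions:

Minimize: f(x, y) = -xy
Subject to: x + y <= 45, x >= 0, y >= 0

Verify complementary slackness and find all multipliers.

Problem: min -xy s.t. x + y <= 45 (multiplier lambda), x >= 0 (mu_x), y >= 0 (mu_y)
KKT stationarity: -y + lambda - mu_x = 0, -x + lambda - mu_y = 0, with lambda, mu_x, mu_y >= 0
Complementary slackness: lambda*(x + y - 45) = 0, mu_x*x = 0, mu_y*y = 0
If lambda = 0: y = -mu_x <= 0 and x = -mu_y <= 0 force x = y = 0 with f = 0; but x = y = 45/2 is feasible with f = -2025/4 < 0, so this is not the minimum. Hence lambda > 0 and x + y = 45.
Try x > 0, y > 0 (so mu_x = mu_y = 0): y = lambda, x = lambda => x = y = lambda
x + y = 45 => 2*lambda = 45 => lambda = 45/2
x* = y* = 45/2 > 0, consistent with mu_x = mu_y = 0.
(Any feasible point with x = 0 or y = 0 has f = 0 > -2025/4, so the minimum is not on those boundaries.)
min(-xy) = -2025/4 (i.e. max xy = 2025/4)
Multipliers: lambda = 45/2, mu_x = 0, mu_y = 0
Complementary slackness: lambda*(x + y - 45) = 45/2*(45/2 + 45/2 - 45) = 0, mu_x*x = 0*45/2 = 0, mu_y*y = 0*45/2 = 0. Satisfied.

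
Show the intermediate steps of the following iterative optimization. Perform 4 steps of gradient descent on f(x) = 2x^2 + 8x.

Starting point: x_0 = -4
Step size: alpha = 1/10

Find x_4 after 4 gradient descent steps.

f(x) = 2x^2 + 8x, f'(x) = 4x + (8)
Step 1: f'(-4) = -8, x_1 = -4 - 1/10 * -8 = -16/5
Step 2: f'(-16/5) = -24/5, x_2 = -16/5 - 1/10 * -24/5 = -68/25
Step 3: f'(-68/25) = -72/25, x_3 = -68/25 - 1/10 * -72/25 = -304/125
Step 4: f'(-304/125) = -216/125, x_4 = -304/125 - 1/10 * -216/125 = -1412/625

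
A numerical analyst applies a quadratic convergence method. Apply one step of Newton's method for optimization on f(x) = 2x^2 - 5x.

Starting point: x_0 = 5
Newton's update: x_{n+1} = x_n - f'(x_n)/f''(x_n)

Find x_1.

f(x) = 2x^2 - 5x
f'(x) = 4x + (-5), f''(x) = 4
Newton step: x_1 = x_0 - f'(x_0)/f''(x_0)
f'(5) = 15
x_1 = 5 - 15/4 = 5/4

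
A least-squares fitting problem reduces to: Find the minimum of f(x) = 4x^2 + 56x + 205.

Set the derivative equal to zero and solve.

f(x) = 4x^2 + 56x + 205
f'(x) = 8x + (56) = 0
x = -56/8 = -7
f(-7) = 9
Since f''(x) = 8 > 0, this is a minimum.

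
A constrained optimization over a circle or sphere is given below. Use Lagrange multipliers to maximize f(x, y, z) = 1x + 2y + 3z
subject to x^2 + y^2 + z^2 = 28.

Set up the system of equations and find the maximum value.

Lagrange conditions: 1 = 2*lambda*x, 2 = 2*lambda*y, 3 = 2*lambda*z
So x:1 = y:2 = z:3, i.e. x = 1t, y = 2t, z = 3t
Constraint: t^2*(1^2 + 2^2 + 3^2) = 28
  t^2 * 14 = 28  =>  t = sqrt(2)
Maximum = 1*1t + 2*2t + 3*3t = 14*sqrt(2) = sqrt(392)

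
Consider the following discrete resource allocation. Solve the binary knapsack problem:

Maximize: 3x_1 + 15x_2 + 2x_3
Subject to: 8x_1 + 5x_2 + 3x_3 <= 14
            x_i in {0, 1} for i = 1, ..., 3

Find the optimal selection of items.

Items: item 1 (v=3, w=8), item 2 (v=15, w=5), item 3 (v=2, w=3)
Capacity: 14
Checking all 8 subsets (w = total weight, v = total value):
  {}: w = 0, v = 0
  {1}: w = 8, v = 3
  {2}: w = 5, v = 15
  {3}: w = 3, v = 2
  {1, 2}: w = 13, v = 18
  {1, 3}: w = 11, v = 5
  {2, 3}: w = 8, v = 17
  {1, 2, 3}: w = 16 > 14, infeasible
Best feasible subset: items [1, 2]
Total weight: 13 <= 14, total value: 18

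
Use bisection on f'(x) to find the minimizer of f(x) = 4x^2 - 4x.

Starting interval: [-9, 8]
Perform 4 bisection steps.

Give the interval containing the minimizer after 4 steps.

Finding critical point of f(x) = 4x^2 - 4x using bisection on f'(x) = 8x + -4.
f'(x) = 0 when x = 1/2.
Starting interval: [-9, 8]
Step 1: mid = -1/2, f'(mid) = -8, new interval = [-1/2, 8]
Step 2: mid = 15/4, f'(mid) = 26, new interval = [-1/2, 15/4]
Step 3: mid = 13/8, f'(mid) = 9, new interval = [-1/2, 13/8]
Step 4: mid = 9/16, f'(mid) = 1/2, new interval = [-1/2, 9/16]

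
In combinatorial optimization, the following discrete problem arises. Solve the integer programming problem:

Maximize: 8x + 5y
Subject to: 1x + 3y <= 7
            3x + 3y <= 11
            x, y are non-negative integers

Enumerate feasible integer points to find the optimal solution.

Constraint 1: 1x + 3y <= 7
Constraint 2: 3x + 3y <= 11
Feasible x range (need y >= 0): 0 <= x <= min(7/1, 11/3) => x in {0, ..., 3}.
Enumerate feasible integer points row by row (the coefficient of y is 5 > 0, so for each x the largest feasible y gives the best value):
  x = 0: y <= min((7 - 1*0)/3, (11 - 3*0)/3) => y in {0, ..., 2}; best 8*0 + 5*2 = 10
  x = 1: y <= min((7 - 1*1)/3, (11 - 3*1)/3) => y in {0, ..., 2}; best 8*1 + 5*2 = 18
  x = 2: y <= min((7 - 1*2)/3, (11 - 3*2)/3) => y in {0, ..., 1}; best 8*2 + 5*1 = 21
  x = 3: y <= min((7 - 1*3)/3, (11 - 3*3)/3) => y in {0}; best 8*3 + 5*0 = 24
The maximum 8x + 5y = 24 is achieved at x = 3, y = 0.
Check: 1*3 + 3*0 = 3 <= 7 and 3*3 + 3*0 = 9 <= 11.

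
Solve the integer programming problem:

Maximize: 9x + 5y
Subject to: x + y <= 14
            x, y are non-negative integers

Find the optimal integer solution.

Objective: 9x + 5y, constraint: x + y <= 14
Coefficient of x is 9 >= coefficient of y is 5, so allocate the entire budget to x.
Optimal: x = 14, y = 0, value = 126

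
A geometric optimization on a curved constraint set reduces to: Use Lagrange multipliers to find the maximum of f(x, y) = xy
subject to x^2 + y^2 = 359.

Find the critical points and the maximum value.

Lagrange conditions: y = 2*lambda*x and x = 2*lambda*y
If x = 0 then y = 0, violating the constraint, so x, y != 0.
Dividing: y/x = x/y => x^2 = y^2 => y = x or y = -x
Constraint: 2x^2 = 359 => x^2 = 359/2 => x = +/-sqrt(359/2)
Critical points: (sqrt(359/2), sqrt(359/2)), (-sqrt(359/2), -sqrt(359/2)), (sqrt(359/2), -sqrt(359/2)), (-sqrt(359/2), sqrt(359/2))
  y = x:  xy = x^2 = 359/2  at (sqrt(359/2), sqrt(359/2)) and (-sqrt(359/2), -sqrt(359/2))
  y = -x: xy = -x^2 = -359/2 at (sqrt(359/2), -sqrt(359/2)) and (-sqrt(359/2), sqrt(359/2))
Maximum xy = 359/2 at (sqrt(359/2), sqrt(359/2)) and (-sqrt(359/2), -sqrt(359/2))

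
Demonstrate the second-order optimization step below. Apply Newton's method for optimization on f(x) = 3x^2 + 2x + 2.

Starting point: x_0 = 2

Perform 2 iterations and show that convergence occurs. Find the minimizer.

f(x) = 3x^2 + 2x + 2, f'(x) = 6x + (2), f''(x) = 6
Step 1: f'(2) = 14, x_1 = 2 - 14/6 = -1/3
Step 2: f'(-1/3) = 0, x_2 = -1/3 (converged)
Newton's method converges in 1 step for quadratics.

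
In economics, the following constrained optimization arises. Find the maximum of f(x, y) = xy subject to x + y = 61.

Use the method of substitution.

Substitute y = 61 - x into f(x,y) = xy:
g(x) = x(61 - x) = 61x - x^2
g'(x) = 61 - 2x = 0  =>  x = 61/2
y = 61 - 61/2 = 61/2
Maximum value = (61/2) * (61/2) = 3721/4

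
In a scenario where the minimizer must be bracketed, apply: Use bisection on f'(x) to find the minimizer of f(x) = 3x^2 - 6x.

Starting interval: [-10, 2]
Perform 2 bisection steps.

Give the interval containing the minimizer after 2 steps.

Finding critical point of f(x) = 3x^2 - 6x using bisection on f'(x) = 6x + -6.
f'(x) = 0 when x = 1.
Starting interval: [-10, 2]
Step 1: mid = -4, f'(mid) = -30, new interval = [-4, 2]
Step 2: mid = -1, f'(mid) = -12, new interval = [-1, 2]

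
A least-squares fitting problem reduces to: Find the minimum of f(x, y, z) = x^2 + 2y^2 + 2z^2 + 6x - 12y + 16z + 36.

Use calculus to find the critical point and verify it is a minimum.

f(x,y,z) = x^2 + 2y^2 + 2z^2 + 6x - 12y + 16z + 36
df/dx = 2x + (6) = 0 => x = -3
df/dy = 4y + (-12) = 0 => y = 3
df/dz = 4z + (16) = 0 => z = -4
f(-3,3,-4) = 1*(-3)^2 + 2*(3)^2 + 2*(-4)^2 + 6*(-3) + -12*(3) + 16*(-4) + 36 = -23
Hessian is diagonal with entries 2, 4, 4 > 0, confirmed minimum.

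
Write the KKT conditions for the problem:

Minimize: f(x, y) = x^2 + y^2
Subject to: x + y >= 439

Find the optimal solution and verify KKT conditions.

KKT conditions for min x^2 + y^2 s.t. x + y >= 439:
Stationarity: 2x = mu, 2y = mu
So x = y = mu/2.
Complementary slackness: mu*(x + y - 439) = 0
Primal feasibility: x + y >= 439; dual feasibility: mu >= 0
If mu = 0 then x = y = 0, but 0 + 0 < 439 is infeasible, so the constraint is active.
Constraint active: x + y = 2*(mu/2) = 439 => mu = 439
x = y = 439/2, f = 192721/2
Verify: stationarity 2*(439/2) = 439 = mu; primal 439/2 + 439/2 = 439 >= 439; dual mu = 439 >= 0; complementary slackness 439*(439 - 439) = 0. All KKT conditions hold.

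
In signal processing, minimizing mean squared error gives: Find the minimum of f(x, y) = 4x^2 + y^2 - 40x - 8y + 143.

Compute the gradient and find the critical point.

f(x,y) = 4x^2 + y^2 - 40x - 8y + 143
df/dx = 8x + (-40) = 0  =>  x = 5
df/dy = 2y + (-8) = 0  =>  y = 4
f(5, 4) = 4*(5)^2 + 1*(4)^2 + -40*(5) + -8*(4) + 143 = 27
Hessian is diagonal with entries 8, 2 > 0, so this is a minimum.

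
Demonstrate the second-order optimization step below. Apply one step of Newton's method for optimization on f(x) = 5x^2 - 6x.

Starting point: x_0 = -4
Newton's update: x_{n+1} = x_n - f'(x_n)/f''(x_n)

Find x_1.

f(x) = 5x^2 - 6x
f'(x) = 10x + (-6), f''(x) = 10
Newton step: x_1 = x_0 - f'(x_0)/f''(x_0)
f'(-4) = -46
x_1 = -4 - -46/10 = 3/5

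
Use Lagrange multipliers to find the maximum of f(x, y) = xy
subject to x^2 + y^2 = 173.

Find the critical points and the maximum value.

Lagrange conditions: y = 2*lambda*x and x = 2*lambda*y
If x = 0 then y = 0, violating the constraint, so x, y != 0.
Dividing: y/x = x/y => x^2 = y^2 => y = x or y = -x
Constraint: 2x^2 = 173 => x^2 = 173/2 => x = +/-sqrt(173/2)
Critical points: (sqrt(173/2), sqrt(173/2)), (-sqrt(173/2), -sqrt(173/2)), (sqrt(173/2), -sqrt(173/2)), (-sqrt(173/2), sqrt(173/2))
  y = x:  xy = x^2 = 173/2  at (sqrt(173/2), sqrt(173/2)) and (-sqrt(173/2), -sqrt(173/2))
  y = -x: xy = -x^2 = -173/2 at (sqrt(173/2), -sqrt(173/2)) and (-sqrt(173/2), sqrt(173/2))
Maximum xy = 173/2 at (sqrt(173/2), sqrt(173/2)) and (-sqrt(173/2), -sqrt(173/2))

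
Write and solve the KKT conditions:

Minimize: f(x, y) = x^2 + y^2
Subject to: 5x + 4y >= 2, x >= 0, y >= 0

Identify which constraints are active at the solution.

KKT conditions for min x^2 + y^2 s.t. 5x + 4y >= 2, x >= 0, y >= 0:
Stationarity: 2x = mu*5 + mu_x, 2y = mu*4 + mu_y, with mu, mu_x, mu_y >= 0
Complementary slackness: mu*(5x + 4y - 2) = 0, mu_x*x = 0, mu_y*y = 0
(0, 0) is infeasible (5*0 + 4*0 < 2), so if mu = 0 stationarity would force x = mu_x/2 >= 0, y = mu_y/2 >= 0 with mu_x*x = mu_y*y = 0, i.e. x = y = 0: contradiction. Hence mu > 0 and 5x + 4y = 2 is active.
Try x > 0, y > 0 (so mu_x = mu_y = 0): x = 5*mu/2, y = 4*mu/2
Substitute: 5*(5*mu/2) + 4*(4*mu/2) = 2
  mu*41/2 = 2 => mu = 4/41
x* = 10/41 > 0, y* = 8/41 > 0, consistent with mu_x = mu_y = 0.
f is convex and the constraints are linear, so this KKT point is the global minimum.
f* = 4/41
Active constraints: 5x + 4y >= 2 (holds with equality, mu = 4/41 > 0); x >= 0 and y >= 0 are inactive (mu_x = mu_y = 0).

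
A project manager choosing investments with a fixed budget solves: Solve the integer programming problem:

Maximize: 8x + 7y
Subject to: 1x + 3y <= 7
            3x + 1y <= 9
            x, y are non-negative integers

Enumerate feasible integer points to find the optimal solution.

Constraint 1: 1x + 3y <= 7
Constraint 2: 3x + 1y <= 9
Feasible x range (need y >= 0): 0 <= x <= min(7/1, 9/3) => x in {0, ..., 3}.
Enumerate feasible integer points row by row (the coefficient of y is 7 > 0, so for each x the largest feasible y gives the best value):
  x = 0: y <= min((7 - 1*0)/3, (9 - 3*0)/1) => y in {0, ..., 2}; best 8*0 + 7*2 = 14
  x = 1: y <= min((7 - 1*1)/3, (9 - 3*1)/1) => y in {0, ..., 2}; best 8*1 + 7*2 = 22
  x = 2: y <= min((7 - 1*2)/3, (9 - 3*2)/1) => y in {0, ..., 1}; best 8*2 + 7*1 = 23
  x = 3: y <= min((7 - 1*3)/3, (9 - 3*3)/1) => y in {0}; best 8*3 + 7*0 = 24
The maximum 8x + 7y = 24 is achieved at x = 3, y = 0.
Check: 1*3 + 3*0 = 3 <= 7 and 3*3 + 1*0 = 9 <= 9.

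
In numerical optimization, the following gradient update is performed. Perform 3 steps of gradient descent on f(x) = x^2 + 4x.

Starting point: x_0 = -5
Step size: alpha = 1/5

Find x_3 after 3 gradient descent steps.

f(x) = x^2 + 4x, f'(x) = 2x + (4)
Step 1: f'(-5) = -6, x_1 = -5 - 1/5 * -6 = -19/5
Step 2: f'(-19/5) = -18/5, x_2 = -19/5 - 1/5 * -18/5 = -77/25
Step 3: f'(-77/25) = -54/25, x_3 = -77/25 - 1/5 * -54/25 = -331/125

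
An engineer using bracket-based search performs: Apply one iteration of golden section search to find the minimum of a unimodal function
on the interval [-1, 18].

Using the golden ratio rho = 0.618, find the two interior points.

Golden section search on [-1, 18].
Golden ratio rho = 0.618 (approx).
Interior points:
  x_1 = -1 + (1-0.618)*19 = 6.2580
  x_2 = -1 + 0.618*19 = 10.7420
Compare f(x_1) and f(x_2) to determine which subinterval to keep.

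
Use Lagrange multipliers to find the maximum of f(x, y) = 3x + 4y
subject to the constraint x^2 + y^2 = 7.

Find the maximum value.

Set up Lagrange conditions: grad f = lambda * grad g
  3 = 2*lambda*x
  4 = 2*lambda*y
From these: x/y = 3/4, so x = 3t, y = 4t for some t.
Substitute into constraint: (3t)^2 + (4t)^2 = 7
  t^2 * 25 = 7
  t = sqrt(7/25)
Maximum = 3*x + 4*y = (3^2 + 4^2)*t = 25 * sqrt(7/25) = sqrt(175)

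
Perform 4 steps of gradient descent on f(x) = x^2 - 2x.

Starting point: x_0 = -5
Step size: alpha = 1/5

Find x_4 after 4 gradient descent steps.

f(x) = x^2 - 2x, f'(x) = 2x + (-2)
Step 1: f'(-5) = -12, x_1 = -5 - 1/5 * -12 = -13/5
Step 2: f'(-13/5) = -36/5, x_2 = -13/5 - 1/5 * -36/5 = -29/25
Step 3: f'(-29/25) = -108/25, x_3 = -29/25 - 1/5 * -108/25 = -37/125
Step 4: f'(-37/125) = -324/125, x_4 = -37/125 - 1/5 * -324/125 = 139/625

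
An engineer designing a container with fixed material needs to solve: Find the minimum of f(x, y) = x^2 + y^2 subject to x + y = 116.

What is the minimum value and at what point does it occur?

Substitute y = 116 - x into f(x,y) = x^2 + y^2:
g(x) = x^2 + (116 - x)^2 = 2x^2 - 232x + 13456
g'(x) = 4x - 232 = 0  =>  x = 58
y = 116 - 58 = 58
Minimum value = 58^2 + 58^2 = 6728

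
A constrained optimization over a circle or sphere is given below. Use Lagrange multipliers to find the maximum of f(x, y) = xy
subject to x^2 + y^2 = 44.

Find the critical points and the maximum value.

Lagrange conditions: y = 2*lambda*x and x = 2*lambda*y
If x = 0 then y = 0, violating the constraint, so x, y != 0.
Dividing: y/x = x/y => x^2 = y^2 => y = x or y = -x
Constraint: 2x^2 = 44 => x^2 = 22 => x = +/-sqrt(22)
Critical points: (sqrt(22), sqrt(22)), (-sqrt(22), -sqrt(22)), (sqrt(22), -sqrt(22)), (-sqrt(22), sqrt(22))
  y = x:  xy = x^2 = 22  at (sqrt(22), sqrt(22)) and (-sqrt(22), -sqrt(22))
  y = -x: xy = -x^2 = -22 at (sqrt(22), -sqrt(22)) and (-sqrt(22), sqrt(22))
Maximum xy = 22 at (sqrt(22), sqrt(22)) and (-sqrt(22), -sqrt(22))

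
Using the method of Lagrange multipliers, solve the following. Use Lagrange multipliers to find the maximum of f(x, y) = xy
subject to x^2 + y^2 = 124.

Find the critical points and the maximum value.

Lagrange conditions: y = 2*lambda*x and x = 2*lambda*y
If x = 0 then y = 0, violating the constraint, so x, y != 0.
Dividing: y/x = x/y => x^2 = y^2 => y = x or y = -x
Constraint: 2x^2 = 124 => x^2 = 62 => x = +/-sqrt(62)
Critical points: (sqrt(62), sqrt(62)), (-sqrt(62), -sqrt(62)), (sqrt(62), -sqrt(62)), (-sqrt(62), sqrt(62))
  y = x:  xy = x^2 = 62  at (sqrt(62), sqrt(62)) and (-sqrt(62), -sqrt(62))
  y = -x: xy = -x^2 = -62 at (sqrt(62), -sqrt(62)) and (-sqrt(62), sqrt(62))
Maximum xy = 62 at (sqrt(62), sqrt(62)) and (-sqrt(62), -sqrt(62))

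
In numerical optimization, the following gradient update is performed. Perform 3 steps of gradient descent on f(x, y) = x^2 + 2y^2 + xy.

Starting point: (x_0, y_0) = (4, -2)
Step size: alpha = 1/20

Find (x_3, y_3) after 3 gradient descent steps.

f(x,y) = x^2 + 2y^2 + xy
grad_x = 2x + 1y, grad_y = 4y + 1x
Step 1: grad = (6, -4), (37/10, -9/5)
Step 2: grad = (28/5, -7/2), (171/50, -13/8)
Step 3: grad = (1043/200, -77/25), (12637/4000, -1471/1000)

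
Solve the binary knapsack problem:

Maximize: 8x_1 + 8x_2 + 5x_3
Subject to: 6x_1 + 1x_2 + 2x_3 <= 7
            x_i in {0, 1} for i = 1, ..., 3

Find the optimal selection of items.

Items: item 1 (v=8, w=6), item 2 (v=8, w=1), item 3 (v=5, w=2)
Capacity: 7
Checking all 8 subsets (w = total weight, v = total value):
  {}: w = 0, v = 0
  {1}: w = 6, v = 8
  {2}: w = 1, v = 8
  {3}: w = 2, v = 5
  {1, 2}: w = 7, v = 16
  {1, 3}: w = 8 > 7, infeasible
  {2, 3}: w = 3, v = 13
  {1, 2, 3}: w = 9 > 7, infeasible
Best feasible subset: items [1, 2]
Total weight: 7 <= 7, total value: 16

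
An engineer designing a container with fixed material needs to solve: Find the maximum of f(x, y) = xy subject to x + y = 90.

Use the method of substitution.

Substitute y = 90 - x into f(x,y) = xy:
g(x) = x(90 - x) = 90x - x^2
g'(x) = 90 - 2x = 0  =>  x = 45
y = 90 - 45 = 45
Maximum value = 45 * 45 = 2025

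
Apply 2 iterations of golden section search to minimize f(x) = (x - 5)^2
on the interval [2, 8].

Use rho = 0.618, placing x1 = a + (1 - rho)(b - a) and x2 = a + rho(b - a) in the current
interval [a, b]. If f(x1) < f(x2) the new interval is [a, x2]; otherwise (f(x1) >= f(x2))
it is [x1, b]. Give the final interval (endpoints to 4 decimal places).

Golden section search for min of f(x) = (x - 5)^2 on [2, 8].
Each step: x1 = a + (1 - rho)(b - a), x2 = a + rho(b - a); if f(x1) < f(x2) keep [a, x2], otherwise keep [x1, b].
Step 1: [2.0000, 8.0000], x1=4.2920 (f=0.5013), x2=5.7080 (f=0.5013); f(x1) = f(x2) (tie, not '<') => keep [4.2920, 8.0000]
Step 2: [4.2920, 8.0000], x1=5.7085 (f=0.5019), x2=6.5835 (f=2.5076); f(x1) < f(x2) => keep [4.2920, 6.5835]
Final interval: [4.2920, 6.5835]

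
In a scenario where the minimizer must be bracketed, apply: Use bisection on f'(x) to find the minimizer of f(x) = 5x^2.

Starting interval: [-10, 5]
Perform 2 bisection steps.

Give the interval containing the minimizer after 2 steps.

Finding critical point of f(x) = 5x^2 using bisection on f'(x) = 10x + 0.
f'(x) = 0 when x = 0.
Starting interval: [-10, 5]
Step 1: mid = -5/2, f'(mid) = -25, new interval = [-5/2, 5]
Step 2: mid = 5/4, f'(mid) = 25/2, new interval = [-5/2, 5/4]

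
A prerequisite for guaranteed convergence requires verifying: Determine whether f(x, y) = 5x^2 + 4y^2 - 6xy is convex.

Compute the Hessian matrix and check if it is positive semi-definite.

f(x,y) = 5x^2 + 4y^2 - 6xy
Hessian H = [[10, -6], [-6, 8]]
trace(H) = 18, det(H) = 44
Eigenvalues: (18 +/- sqrt(148)) / 2 = 15.08, 2.917
Since both eigenvalues > 0, f is convex.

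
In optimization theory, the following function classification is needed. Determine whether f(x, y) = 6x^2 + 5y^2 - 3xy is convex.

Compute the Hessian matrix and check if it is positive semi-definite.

f(x,y) = 6x^2 + 5y^2 - 3xy
Hessian H = [[12, -3], [-3, 10]]
trace(H) = 22, det(H) = 111
Eigenvalues: (22 +/- sqrt(40)) / 2 = 14.16, 7.838
Since both eigenvalues > 0, f is convex.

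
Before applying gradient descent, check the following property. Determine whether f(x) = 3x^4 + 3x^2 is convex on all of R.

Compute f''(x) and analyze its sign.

f(x) = 3x^4 + 3x^2
f'(x) = 12x^3 + 6x
f''(x) = 36x^2 + 6
f''(x) = 36x^2 + 6 >= 6 > 0 for all x
Therefore, f is convex on R.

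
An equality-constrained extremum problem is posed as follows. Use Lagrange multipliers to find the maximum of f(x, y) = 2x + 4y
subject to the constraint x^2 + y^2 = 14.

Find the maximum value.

Set up Lagrange conditions: grad f = lambda * grad g
  2 = 2*lambda*x
  4 = 2*lambda*y
From these: x/y = 2/4, so x = 2t, y = 4t for some t.
Substitute into constraint: (2t)^2 + (4t)^2 = 14
  t^2 * 20 = 14
  t = sqrt(14/20)
Maximum = 2*x + 4*y = (2^2 + 4^2)*t = 20 * sqrt(14/20) = sqrt(280)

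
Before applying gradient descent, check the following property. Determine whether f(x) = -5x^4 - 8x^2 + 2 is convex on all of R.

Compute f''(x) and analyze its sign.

f(x) = -5x^4 - 8x^2 + 2
f'(x) = -20x^3 + -16x
f''(x) = -60x^2 + -16
f''(x) = -60x^2 + -16 <= -16 < 0 for all x
Therefore, f is concave on R.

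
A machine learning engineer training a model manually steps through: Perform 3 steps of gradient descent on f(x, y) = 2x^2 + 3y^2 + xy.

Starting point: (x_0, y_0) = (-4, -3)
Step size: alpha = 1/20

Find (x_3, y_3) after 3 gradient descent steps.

f(x,y) = 2x^2 + 3y^2 + xy
grad_x = 4x + 1y, grad_y = 6y + 1x
Step 1: grad = (-19, -22), (-61/20, -19/10)
Step 2: grad = (-141/10, -289/20), (-469/200, -471/400)
Step 3: grad = (-4223/400, -941/100), (-14537/8000, -707/1000)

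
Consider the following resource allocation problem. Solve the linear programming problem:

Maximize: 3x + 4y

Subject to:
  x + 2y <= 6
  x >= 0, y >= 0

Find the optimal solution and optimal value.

The feasible region has vertices at [(0, 0), (6, 0), (0, 3)].
Checking objective 3x + 4y at each vertex:
  (0, 0): 3*0 + 4*0 = 0
  (6, 0): 3*6 + 4*0 = 18
  (0, 3): 3*0 + 4*3 = 12
Maximum is 18 at (6, 0).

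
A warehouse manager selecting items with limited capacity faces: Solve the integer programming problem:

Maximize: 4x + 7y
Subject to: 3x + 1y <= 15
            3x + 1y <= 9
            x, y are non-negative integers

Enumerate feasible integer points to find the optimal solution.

Constraint 1: 3x + 1y <= 15
Constraint 2: 3x + 1y <= 9
Feasible x range (need y >= 0): 0 <= x <= min(15/3, 9/3) => x in {0, ..., 3}.
Enumerate feasible integer points row by row (the coefficient of y is 7 > 0, so for each x the largest feasible y gives the best value):
  x = 0: y <= min((15 - 3*0)/1, (9 - 3*0)/1) => y in {0, ..., 9}; best 4*0 + 7*9 = 63
  x = 1: y <= min((15 - 3*1)/1, (9 - 3*1)/1) => y in {0, ..., 6}; best 4*1 + 7*6 = 46
  x = 2: y <= min((15 - 3*2)/1, (9 - 3*2)/1) => y in {0, ..., 3}; best 4*2 + 7*3 = 29
  x = 3: y <= min((15 - 3*3)/1, (9 - 3*3)/1) => y in {0}; best 4*3 + 7*0 = 12
The maximum 4x + 7y = 63 is achieved at x = 0, y = 9.
Check: 3*0 + 1*9 = 9 <= 15 and 3*0 + 1*9 = 9 <= 9.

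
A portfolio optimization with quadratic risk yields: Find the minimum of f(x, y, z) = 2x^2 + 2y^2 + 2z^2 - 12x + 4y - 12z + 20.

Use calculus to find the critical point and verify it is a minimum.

f(x,y,z) = 2x^2 + 2y^2 + 2z^2 - 12x + 4y - 12z + 20
df/dx = 4x + (-12) = 0 => x = 3
df/dy = 4y + (4) = 0 => y = -1
df/dz = 4z + (-12) = 0 => z = 3
f(3,-1,3) = 2*(3)^2 + 2*(-1)^2 + 2*(3)^2 + -12*(3) + 4*(-1) + -12*(3) + 20 = -18
Hessian is diagonal with entries 4, 4, 4 > 0, confirmed minimum.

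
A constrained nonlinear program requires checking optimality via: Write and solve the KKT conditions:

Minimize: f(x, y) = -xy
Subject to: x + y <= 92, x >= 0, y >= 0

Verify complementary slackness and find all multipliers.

Problem: min -xy s.t. x + y <= 92 (multiplier lambda), x >= 0 (mu_x), y >= 0 (mu_y)
KKT stationarity: -y + lambda - mu_x = 0, -x + lambda - mu_y = 0, with lambda, mu_x, mu_y >= 0
Complementary slackness: lambda*(x + y - 92) = 0, mu_x*x = 0, mu_y*y = 0
If lambda = 0: y = -mu_x <= 0 and x = -mu_y <= 0 force x = y = 0 with f = 0; but x = y = 46 is feasible with f = -2116 < 0, so this is not the minimum. Hence lambda > 0 and x + y = 92.
Try x > 0, y > 0 (so mu_x = mu_y = 0): y = lambda, x = lambda => x = y = lambda
x + y = 92 => 2*lambda = 92 => lambda = 46
x* = y* = 46 > 0, consistent with mu_x = mu_y = 0.
(Any feasible point with x = 0 or y = 0 has f = 0 > -2116, so the minimum is not on those boundaries.)
min(-xy) = -2116 (i.e. max xy = 2116)
Multipliers: lambda = 46, mu_x = 0, mu_y = 0
Complementary slackness: lambda*(x + y - 92) = 46*(46 + 46 - 92) = 0, mu_x*x = 0*46 = 0, mu_y*y = 0*46 = 0. Satisfied.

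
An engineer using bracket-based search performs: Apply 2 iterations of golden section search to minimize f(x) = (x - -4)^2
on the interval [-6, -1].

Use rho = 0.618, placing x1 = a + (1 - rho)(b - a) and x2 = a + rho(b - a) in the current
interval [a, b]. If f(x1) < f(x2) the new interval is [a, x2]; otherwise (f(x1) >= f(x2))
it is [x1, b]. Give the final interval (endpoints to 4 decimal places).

Golden section search for min of f(x) = (x - -4)^2 on [-6, -1].
Each step: x1 = a + (1 - rho)(b - a), x2 = a + rho(b - a); if f(x1) < f(x2) keep [a, x2], otherwise keep [x1, b].
Step 1: [-6.0000, -1.0000], x1=-4.0900 (f=0.0081), x2=-2.9100 (f=1.1881); f(x1) < f(x2) => keep [-6.0000, -2.9100]
Step 2: [-6.0000, -2.9100], x1=-4.8196 (f=0.6718), x2=-4.0904 (f=0.0082); f(x1) > f(x2) => keep [-4.8196, -2.9100]
Final interval: [-4.8196, -2.9100]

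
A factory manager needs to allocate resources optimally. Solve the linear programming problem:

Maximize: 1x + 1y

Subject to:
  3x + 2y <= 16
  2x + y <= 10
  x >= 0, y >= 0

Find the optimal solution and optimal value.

Feasible vertices: (0, 0), (0, 8), (4, 2), (5, 0)
Objective 1x + 1y at each:
  (0, 0): 0
  (0, 8): 8
  (4, 2): 6
  (5, 0): 5
Maximum is 8 at (0, 8).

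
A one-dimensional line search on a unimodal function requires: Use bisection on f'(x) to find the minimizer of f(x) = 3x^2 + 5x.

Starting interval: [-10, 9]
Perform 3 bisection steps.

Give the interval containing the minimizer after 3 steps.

Finding critical point of f(x) = 3x^2 + 5x using bisection on f'(x) = 6x + 5.
f'(x) = 0 when x = -5/6.
Starting interval: [-10, 9]
Step 1: mid = -1/2, f'(mid) = 2, new interval = [-10, -1/2]
Step 2: mid = -21/4, f'(mid) = -53/2, new interval = [-21/4, -1/2]
Step 3: mid = -23/8, f'(mid) = -49/4, new interval = [-23/8, -1/2]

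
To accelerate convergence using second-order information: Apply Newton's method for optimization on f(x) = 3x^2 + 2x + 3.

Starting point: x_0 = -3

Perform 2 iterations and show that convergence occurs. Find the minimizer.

f(x) = 3x^2 + 2x + 3, f'(x) = 6x + (2), f''(x) = 6
Step 1: f'(-3) = -16, x_1 = -3 - -16/6 = -1/3
Step 2: f'(-1/3) = 0, x_2 = -1/3 (converged)
Newton's method converges in 1 step for quadratics.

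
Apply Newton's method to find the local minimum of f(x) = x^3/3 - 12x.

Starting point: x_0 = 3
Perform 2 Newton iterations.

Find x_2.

f(x) = x^3/3 - 12x
f'(x) = x^2 - 12, f''(x) = 2x
Newton update: x_{n+1} = x_n - (x_n^2 - 12)/(2*x_n)
Step 1: x_0 = 3, f'=-3, f''=6, x_1 = 7/2
Step 2: x_1 = 7/2, f'=1/4, f''=7, x_2 = 97/28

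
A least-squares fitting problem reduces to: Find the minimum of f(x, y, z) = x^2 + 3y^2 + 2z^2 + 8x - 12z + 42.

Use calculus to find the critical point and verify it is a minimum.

f(x,y,z) = x^2 + 3y^2 + 2z^2 + 8x - 12z + 42
df/dx = 2x + (8) = 0 => x = -4
df/dy = 6y + (0) = 0 => y = 0
df/dz = 4z + (-12) = 0 => z = 3
f(-4,0,3) = 1*(-4)^2 + 3*(0)^2 + 2*(3)^2 + 8*(-4) + -12*(3) + 42 = 8
Hessian is diagonal with entries 2, 6, 4 > 0, confirmed minimum.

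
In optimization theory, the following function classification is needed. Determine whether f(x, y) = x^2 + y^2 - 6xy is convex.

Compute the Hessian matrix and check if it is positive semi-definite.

f(x,y) = x^2 + y^2 - 6xy
Hessian H = [[2, -6], [-6, 2]]
trace(H) = 4, det(H) = -32
Eigenvalues: (4 +/- sqrt(144)) / 2 = 8, -4
Since not both eigenvalues positive, f is neither convex nor concave.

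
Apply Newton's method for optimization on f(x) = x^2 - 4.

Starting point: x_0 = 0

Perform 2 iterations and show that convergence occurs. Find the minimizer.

f(x) = x^2 - 4, f'(x) = 2x + (0), f''(x) = 2
Step 1: f'(0) = 0, x_1 = 0 - 0/2 = 0
Step 2: f'(0) = 0, x_2 = 0 (converged)
Newton's method converges in 1 step for quadratics.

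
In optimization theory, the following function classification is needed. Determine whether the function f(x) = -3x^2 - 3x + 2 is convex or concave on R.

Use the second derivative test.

f(x) = -3x^2 - 3x + 2
f'(x) = -6x - 3
f''(x) = -6
Since f''(x) = -6 < 0 for all x, f is concave on R.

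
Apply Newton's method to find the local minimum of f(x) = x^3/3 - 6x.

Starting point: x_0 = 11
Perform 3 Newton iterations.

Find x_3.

f(x) = x^3/3 - 6x
f'(x) = x^2 - 6, f''(x) = 2x
Newton update: x_{n+1} = x_n - (x_n^2 - 6)/(2*x_n)
Step 1: x_0 = 11, f'=115, f''=22, x_1 = 127/22
Step 2: x_1 = 127/22, f'=13225/484, f''=127/11, x_2 = 19033/5588
Step 3: x_2 = 19033/5588, f'=174900625/31225744, f''=19033/2794, x_3 = 549609553/212712808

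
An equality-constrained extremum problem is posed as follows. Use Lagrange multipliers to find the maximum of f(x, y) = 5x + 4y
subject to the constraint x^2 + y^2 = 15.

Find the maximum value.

Set up Lagrange conditions: grad f = lambda * grad g
  5 = 2*lambda*x
  4 = 2*lambda*y
From these: x/y = 5/4, so x = 5t, y = 4t for some t.
Substitute into constraint: (5t)^2 + (4t)^2 = 15
  t^2 * 41 = 15
  t = sqrt(15/41)
Maximum = 5*x + 4*y = (5^2 + 4^2)*t = 41 * sqrt(15/41) = sqrt(615)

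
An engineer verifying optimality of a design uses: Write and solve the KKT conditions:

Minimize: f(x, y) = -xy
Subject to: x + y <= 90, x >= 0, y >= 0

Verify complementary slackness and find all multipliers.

Problem: min -xy s.t. x + y <= 90 (multiplier lambda), x >= 0 (mu_x), y >= 0 (mu_y)
KKT stationarity: -y + lambda - mu_x = 0, -x + lambda - mu_y = 0, with lambda, mu_x, mu_y >= 0
Complementary slackness: lambda*(x + y - 90) = 0, mu_x*x = 0, mu_y*y = 0
If lambda = 0: y = -mu_x <= 0 and x = -mu_y <= 0 force x = y = 0 with f = 0; but x = y = 45 is feasible with f = -2025 < 0, so this is not the minimum. Hence lambda > 0 and x + y = 90.
Try x > 0, y > 0 (so mu_x = mu_y = 0): y = lambda, x = lambda => x = y = lambda
x + y = 90 => 2*lambda = 90 => lambda = 45
x* = y* = 45 > 0, consistent with mu_x = mu_y = 0.
(Any feasible point with x = 0 or y = 0 has f = 0 > -2025, so the minimum is not on those boundaries.)
min(-xy) = -2025 (i.e. max xy = 2025)
Multipliers: lambda = 45, mu_x = 0, mu_y = 0
Complementary slackness: lambda*(x + y - 90) = 45*(45 + 45 - 90) = 0, mu_x*x = 0*45 = 0, mu_y*y = 0*45 = 0. Satisfied.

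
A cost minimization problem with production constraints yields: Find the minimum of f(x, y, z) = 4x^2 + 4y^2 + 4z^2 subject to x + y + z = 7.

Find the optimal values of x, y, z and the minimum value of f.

Using Lagrange multipliers on f = 4x^2 + 4y^2 + 4z^2 with constraint x + y + z = 7:
Conditions: 2*4*x = lambda, 2*4*y = lambda, 2*4*z = lambda
So x = lambda/8, y = lambda/8, z = lambda/8
Substituting into constraint: lambda * (3/8) = 7
lambda = 56/3
x = 7/3, y = 7/3, z = 7/3
Minimum value = 196/3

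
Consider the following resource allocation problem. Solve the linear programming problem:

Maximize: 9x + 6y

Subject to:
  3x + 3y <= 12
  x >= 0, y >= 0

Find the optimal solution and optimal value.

The feasible region has vertices at [(0, 0), (4, 0), (0, 4)].
Checking objective 9x + 6y at each vertex:
  (0, 0): 9*0 + 6*0 = 0
  (4, 0): 9*4 + 6*0 = 36
  (0, 4): 9*0 + 6*4 = 24
Maximum is 36 at (4, 0).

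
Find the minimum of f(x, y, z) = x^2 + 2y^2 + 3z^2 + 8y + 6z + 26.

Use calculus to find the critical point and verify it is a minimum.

f(x,y,z) = x^2 + 2y^2 + 3z^2 + 8y + 6z + 26
df/dx = 2x + (0) = 0 => x = 0
df/dy = 4y + (8) = 0 => y = -2
df/dz = 6z + (6) = 0 => z = -1
f(0,-2,-1) = 1*(0)^2 + 2*(-2)^2 + 3*(-1)^2 + 8*(-2) + 6*(-1) + 26 = 15
Hessian is diagonal with entries 2, 4, 6 > 0, confirmed minimum.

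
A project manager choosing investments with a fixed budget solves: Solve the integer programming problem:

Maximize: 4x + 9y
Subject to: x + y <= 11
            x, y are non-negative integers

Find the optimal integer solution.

Objective: 4x + 9y, constraint: x + y <= 11
Coefficient of y is 9 > coefficient of x is 4, so allocate the entire budget to y.
Optimal: x = 0, y = 11, value = 99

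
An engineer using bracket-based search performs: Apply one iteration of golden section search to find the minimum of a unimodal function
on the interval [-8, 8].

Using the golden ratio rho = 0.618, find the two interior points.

Golden section search on [-8, 8].
Golden ratio rho = 0.618 (approx).
Interior points:
  x_1 = -8 + (1-0.618)*16 = -1.8880
  x_2 = -8 + 0.618*16 = 1.8880
Compare f(x_1) and f(x_2) to determine which subinterval to keep.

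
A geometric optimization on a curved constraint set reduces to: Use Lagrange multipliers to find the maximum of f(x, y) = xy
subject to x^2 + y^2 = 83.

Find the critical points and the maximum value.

Lagrange conditions: y = 2*lambda*x and x = 2*lambda*y
If x = 0 then y = 0, violating the constraint, so x, y != 0.
Dividing: y/x = x/y => x^2 = y^2 => y = x or y = -x
Constraint: 2x^2 = 83 => x^2 = 83/2 => x = +/-sqrt(83/2)
Critical points: (sqrt(83/2), sqrt(83/2)), (-sqrt(83/2), -sqrt(83/2)), (sqrt(83/2), -sqrt(83/2)), (-sqrt(83/2), sqrt(83/2))
  y = x:  xy = x^2 = 83/2  at (sqrt(83/2), sqrt(83/2)) and (-sqrt(83/2), -sqrt(83/2))
  y = -x: xy = -x^2 = -83/2 at (sqrt(83/2), -sqrt(83/2)) and (-sqrt(83/2), sqrt(83/2))
Maximum xy = 83/2 at (sqrt(83/2), sqrt(83/2)) and (-sqrt(83/2), -sqrt(83/2))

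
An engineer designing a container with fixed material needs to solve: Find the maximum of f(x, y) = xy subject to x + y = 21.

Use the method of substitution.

Substitute y = 21 - x into f(x,y) = xy:
g(x) = x(21 - x) = 21x - x^2
g'(x) = 21 - 2x = 0  =>  x = 21/2
y = 21 - 21/2 = 21/2
Maximum value = (21/2) * (21/2) = 441/4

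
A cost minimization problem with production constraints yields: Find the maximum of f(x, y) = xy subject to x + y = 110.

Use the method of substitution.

Substitute y = 110 - x into f(x,y) = xy:
g(x) = x(110 - x) = 110x - x^2
g'(x) = 110 - 2x = 0  =>  x = 55
y = 110 - 55 = 55
Maximum value = 55 * 55 = 3025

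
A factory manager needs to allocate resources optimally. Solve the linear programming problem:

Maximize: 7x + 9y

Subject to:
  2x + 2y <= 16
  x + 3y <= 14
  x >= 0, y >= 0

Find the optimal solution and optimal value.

Feasible vertices: (0, 0), (0, 14/3), (5, 3), (8, 0)
Objective 7x + 9y at each:
  (0, 0): 0
  (0, 14/3): 42
  (5, 3): 62
  (8, 0): 56
Maximum is 62 at (5, 3).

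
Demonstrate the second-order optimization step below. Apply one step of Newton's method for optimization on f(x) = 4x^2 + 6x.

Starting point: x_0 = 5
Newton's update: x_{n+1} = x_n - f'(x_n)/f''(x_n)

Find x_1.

f(x) = 4x^2 + 6x
f'(x) = 8x + (6), f''(x) = 8
Newton step: x_1 = x_0 - f'(x_0)/f''(x_0)
f'(5) = 46
x_1 = 5 - 46/8 = -3/4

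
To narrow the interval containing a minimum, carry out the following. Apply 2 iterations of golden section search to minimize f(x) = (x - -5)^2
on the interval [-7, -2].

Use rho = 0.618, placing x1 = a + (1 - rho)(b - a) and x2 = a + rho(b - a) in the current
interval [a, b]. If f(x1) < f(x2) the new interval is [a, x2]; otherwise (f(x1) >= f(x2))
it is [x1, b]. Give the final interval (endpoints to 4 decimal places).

Golden section search for min of f(x) = (x - -5)^2 on [-7, -2].
Each step: x1 = a + (1 - rho)(b - a), x2 = a + rho(b - a); if f(x1) < f(x2) keep [a, x2], otherwise keep [x1, b].
Step 1: [-7.0000, -2.0000], x1=-5.0900 (f=0.0081), x2=-3.9100 (f=1.1881); f(x1) < f(x2) => keep [-7.0000, -3.9100]
Step 2: [-7.0000, -3.9100], x1=-5.8196 (f=0.6718), x2=-5.0904 (f=0.0082); f(x1) > f(x2) => keep [-5.8196, -3.9100]
Final interval: [-5.8196, -3.9100]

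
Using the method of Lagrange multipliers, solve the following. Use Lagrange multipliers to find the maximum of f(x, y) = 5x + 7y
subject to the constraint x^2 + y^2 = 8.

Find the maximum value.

Set up Lagrange conditions: grad f = lambda * grad g
  5 = 2*lambda*x
  7 = 2*lambda*y
From these: x/y = 5/7, so x = 5t, y = 7t for some t.
Substitute into constraint: (5t)^2 + (7t)^2 = 8
  t^2 * 74 = 8
  t = sqrt(8/74)
Maximum = 5*x + 7*y = (5^2 + 7^2)*t = 74 * sqrt(8/74) = sqrt(592)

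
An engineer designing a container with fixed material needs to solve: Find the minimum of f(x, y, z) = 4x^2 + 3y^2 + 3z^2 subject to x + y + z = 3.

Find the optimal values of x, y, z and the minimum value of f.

Using Lagrange multipliers on f = 4x^2 + 3y^2 + 3z^2 with constraint x + y + z = 3:
Conditions: 2*4*x = lambda, 2*3*y = lambda, 2*3*z = lambda
So x = lambda/8, y = lambda/6, z = lambda/6
Substituting into constraint: lambda * (11/24) = 3
lambda = 72/11
x = 9/11, y = 12/11, z = 12/11
Minimum value = 108/11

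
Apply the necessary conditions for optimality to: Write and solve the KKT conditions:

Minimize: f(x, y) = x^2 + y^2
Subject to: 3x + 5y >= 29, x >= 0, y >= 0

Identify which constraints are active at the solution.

KKT conditions for min x^2 + y^2 s.t. 3x + 5y >= 29, x >= 0, y >= 0:
Stationarity: 2x = mu*3 + mu_x, 2y = mu*5 + mu_y, with mu, mu_x, mu_y >= 0
Complementary slackness: mu*(3x + 5y - 29) = 0, mu_x*x = 0, mu_y*y = 0
(0, 0) is infeasible (3*0 + 5*0 < 29), so if mu = 0 stationarity would force x = mu_x/2 >= 0, y = mu_y/2 >= 0 with mu_x*x = mu_y*y = 0, i.e. x = y = 0: contradiction. Hence mu > 0 and 3x + 5y = 29 is active.
Try x > 0, y > 0 (so mu_x = mu_y = 0): x = 3*mu/2, y = 5*mu/2
Substitute: 3*(3*mu/2) + 5*(5*mu/2) = 29
  mu*34/2 = 29 => mu = 29/17
x* = 87/34 > 0, y* = 145/34 > 0, consistent with mu_x = mu_y = 0.
f is convex and the constraints are linear, so this KKT point is the global minimum.
f* = 841/34
Active constraints: 3x + 5y >= 29 (holds with equality, mu = 29/17 > 0); x >= 0 and y >= 0 are inactive (mu_x = mu_y = 0).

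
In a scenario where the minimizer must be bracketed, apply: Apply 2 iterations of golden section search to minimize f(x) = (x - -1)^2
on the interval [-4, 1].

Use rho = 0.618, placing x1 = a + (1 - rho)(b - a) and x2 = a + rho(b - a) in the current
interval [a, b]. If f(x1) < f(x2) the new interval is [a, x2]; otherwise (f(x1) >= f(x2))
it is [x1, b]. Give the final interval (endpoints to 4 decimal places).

Golden section search for min of f(x) = (x - -1)^2 on [-4, 1].
Each step: x1 = a + (1 - rho)(b - a), x2 = a + rho(b - a); if f(x1) < f(x2) keep [a, x2], otherwise keep [x1, b].
Step 1: [-4.0000, 1.0000], x1=-2.0900 (f=1.1881), x2=-0.9100 (f=0.0081); f(x1) > f(x2) => keep [-2.0900, 1.0000]
Step 2: [-2.0900, 1.0000], x1=-0.9096 (f=0.0082), x2=-0.1804 (f=0.6718); f(x1) < f(x2) => keep [-2.0900, -0.1804]
Final interval: [-2.0900, -0.1804]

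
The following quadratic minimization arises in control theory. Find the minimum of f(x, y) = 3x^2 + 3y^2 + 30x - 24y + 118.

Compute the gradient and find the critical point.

f(x,y) = 3x^2 + 3y^2 + 30x - 24y + 118
df/dx = 6x + (30) = 0  =>  x = -5
df/dy = 6y + (-24) = 0  =>  y = 4
f(-5, 4) = 3*(-5)^2 + 3*(4)^2 + 30*(-5) + -24*(4) + 118 = -5
Hessian is diagonal with entries 6, 6 > 0, so this is a minimum.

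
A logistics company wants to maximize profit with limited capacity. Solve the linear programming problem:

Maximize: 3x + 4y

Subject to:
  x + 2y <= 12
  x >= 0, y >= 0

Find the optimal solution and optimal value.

The feasible region has vertices at [(0, 0), (12, 0), (0, 6)].
Checking objective 3x + 4y at each vertex:
  (0, 0): 3*0 + 4*0 = 0
  (12, 0): 3*12 + 4*0 = 36
  (0, 6): 3*0 + 4*6 = 24
Maximum is 36 at (12, 0).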